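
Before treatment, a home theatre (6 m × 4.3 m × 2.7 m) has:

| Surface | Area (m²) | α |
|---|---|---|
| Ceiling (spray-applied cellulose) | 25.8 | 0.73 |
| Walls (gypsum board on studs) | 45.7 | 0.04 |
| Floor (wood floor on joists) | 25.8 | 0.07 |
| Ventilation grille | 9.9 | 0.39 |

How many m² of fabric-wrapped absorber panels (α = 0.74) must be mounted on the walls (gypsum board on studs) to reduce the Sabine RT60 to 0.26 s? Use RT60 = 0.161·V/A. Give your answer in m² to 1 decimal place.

24.0

Equivalent absorption area: A₁ = 25.8·0.73 + 45.7·0.04 + 25.8·0.07 + 9.9·0.39 = 26.329 m².
V = 69.66 m³. Target absorption A₂ = 0.161 × 69.66 / 0.26 = 43.136 sabins.
Absorption to add: 43.136 − 26.329 = 16.807 sabins.
Each m² of panel replacing the walls (gypsum board on studs) adds (0.74 − 0.04) = 0.70 sabins.
Area = ΔA/Δα = 16.807/0.70 = 24.0 m².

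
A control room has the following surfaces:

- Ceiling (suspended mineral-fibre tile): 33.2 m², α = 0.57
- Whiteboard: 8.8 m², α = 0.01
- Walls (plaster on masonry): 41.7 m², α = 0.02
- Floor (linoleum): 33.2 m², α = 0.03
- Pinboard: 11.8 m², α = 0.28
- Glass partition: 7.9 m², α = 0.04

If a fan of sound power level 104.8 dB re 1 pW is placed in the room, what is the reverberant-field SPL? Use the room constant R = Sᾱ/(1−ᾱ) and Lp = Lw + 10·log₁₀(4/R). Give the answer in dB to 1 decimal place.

Σ(Sᵢαᵢ) = 33.2×0.57 + 8.8×0.01 + 41.7×0.02 + 33.2×0.03 + 11.8×0.28 + 7.9×0.04 = 24.462; total area S = 136.6 m².
ᾱ = 0.1791, so room constant R = A/(1−ᾱ) = 29.799 m².
Lp = Lw + 10 log₁₀(4/R) = 104.8 -8.72 = 96.1 dB.

96.1 dB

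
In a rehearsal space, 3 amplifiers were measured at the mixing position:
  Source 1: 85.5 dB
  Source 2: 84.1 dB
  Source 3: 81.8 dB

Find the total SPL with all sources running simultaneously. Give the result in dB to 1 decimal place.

Converting to relative power and adding: 10^(85.5/10) + 10^(84.1/10) + 10^(81.8/10) = 7.632e+08.
Back to dB: 10·log₁₀ Σ = 88.8 dB.

88.8 dB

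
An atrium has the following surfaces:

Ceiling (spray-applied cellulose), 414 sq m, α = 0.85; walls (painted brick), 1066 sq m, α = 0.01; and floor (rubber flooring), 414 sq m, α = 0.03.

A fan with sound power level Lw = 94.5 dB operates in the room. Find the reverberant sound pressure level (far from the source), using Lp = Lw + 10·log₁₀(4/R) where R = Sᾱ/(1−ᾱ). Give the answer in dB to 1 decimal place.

Σ(Sᵢαᵢ) = 414·0.85 + 1066·0.01 + 414·0.03 = 374.980; total area S = 1894.0 sq m.
ᾱ = 0.1980, so room constant R = A/(1−ᾱ) = 467.556 sq m.
Lp = Lw + 10 log₁₀(4/R) = 94.5 -20.68 = 73.8 dB.

73.8 dB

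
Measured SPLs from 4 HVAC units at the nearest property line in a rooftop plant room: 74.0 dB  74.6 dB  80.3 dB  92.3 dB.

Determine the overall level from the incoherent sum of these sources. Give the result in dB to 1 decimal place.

92.7 dB

Sum in the linear (power) domain: Σ 10^(Lᵢ/10) = 10^(74.0/10) + 10^(74.6/10) + 10^(80.3/10) + 10^(92.3/10) = 1.859e+09.
Combined level = 10 log₁₀(1.859e+09) = 92.7 dB.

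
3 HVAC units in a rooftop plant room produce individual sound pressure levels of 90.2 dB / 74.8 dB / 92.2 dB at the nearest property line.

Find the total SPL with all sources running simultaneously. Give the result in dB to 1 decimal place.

94.4 dB

Σ 10^(Lᵢ/10) = 2.737e+09.
Back to dB: 10·log₁₀ Σ = 94.4 dB.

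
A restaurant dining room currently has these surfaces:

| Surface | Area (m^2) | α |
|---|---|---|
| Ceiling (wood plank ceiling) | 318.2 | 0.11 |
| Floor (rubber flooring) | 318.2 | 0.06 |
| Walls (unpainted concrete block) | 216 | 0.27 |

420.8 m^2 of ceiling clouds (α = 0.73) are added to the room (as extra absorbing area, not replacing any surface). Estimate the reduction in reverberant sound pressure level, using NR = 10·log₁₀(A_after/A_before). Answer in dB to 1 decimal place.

Summing Sᵢαᵢ: 35.002 + 19.092 + 58.320 → A_before = 112.414 sabins.
Treatment contributes 420.8·0.73 = 307.184 sabins.
A_after = 112.414 + 307.184 = 419.598 sabins.
NR = 10·log₁₀(419.598/112.414) = 5.7 dB.

5.7 dB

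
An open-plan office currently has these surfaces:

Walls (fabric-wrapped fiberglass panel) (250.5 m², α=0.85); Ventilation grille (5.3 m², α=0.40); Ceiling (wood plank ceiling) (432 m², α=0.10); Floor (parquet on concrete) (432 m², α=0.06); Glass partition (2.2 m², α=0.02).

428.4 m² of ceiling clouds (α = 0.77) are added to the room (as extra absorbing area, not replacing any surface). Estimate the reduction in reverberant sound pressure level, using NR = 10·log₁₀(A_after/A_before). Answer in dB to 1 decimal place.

Equivalent absorption area: A_before = 250.5×0.85 + 5.3×0.40 + 432×0.10 + 432×0.06 + 2.2×0.02 = 284.209 m².
Added absorption = 428.4 × 0.77 = 329.868 sabins.
New total A_after = 614.077 sabins.
NR = 10·log₁₀(614.077/284.209) = 3.3 dB.

3.3 dB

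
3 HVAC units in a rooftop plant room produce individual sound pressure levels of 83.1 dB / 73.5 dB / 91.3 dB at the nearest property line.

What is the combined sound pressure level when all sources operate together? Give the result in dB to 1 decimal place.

Sum in the linear (power) domain: Σ 10^(Lᵢ/10) = 10^(83.1/10) + 10^(73.5/10) + 10^(91.3/10) = 1.576e+09.
Combined level = 10 log₁₀(1.576e+09) = 92.0 dB.

92.0 dB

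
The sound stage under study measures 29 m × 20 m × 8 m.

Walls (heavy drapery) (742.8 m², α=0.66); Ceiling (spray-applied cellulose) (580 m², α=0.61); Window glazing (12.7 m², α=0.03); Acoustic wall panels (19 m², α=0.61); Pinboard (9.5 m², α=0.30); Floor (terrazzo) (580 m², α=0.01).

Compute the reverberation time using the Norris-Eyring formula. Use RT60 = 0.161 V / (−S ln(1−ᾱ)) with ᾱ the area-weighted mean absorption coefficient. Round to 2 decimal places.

0.65 sec

S = Σ Sᵢ = 1944.0 m².
Σ(Sᵢαᵢ) = 742.8×0.66 + 580×0.61 + 12.7×0.03 + 19×0.61 + 9.5×0.30 + 580×0.01 = 864.669.
Mean coefficient ᾱ = A/S = 0.4448.
−S·ln(1−ᾱ) = −1944.0 × ln(1 − 0.4448) = 1143.902.
V = 29 × 20 × 8 = 4640 m³.
RT60 = 0.161 × 4640 / 1143.902 = 0.65 s.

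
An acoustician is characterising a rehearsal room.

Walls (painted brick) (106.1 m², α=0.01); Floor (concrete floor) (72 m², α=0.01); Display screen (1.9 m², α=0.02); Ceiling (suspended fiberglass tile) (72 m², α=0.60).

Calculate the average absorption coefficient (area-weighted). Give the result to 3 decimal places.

S = Σ Sᵢ = 106.1 + 72 + 1.9 + 72 = 252.0 m².
Σ(Sᵢαᵢ) = 106.1·0.01 + 72·0.01 + 1.9·0.02 + 72·0.60 = 45.019.
ᾱ = A/S = 0.179.

0.179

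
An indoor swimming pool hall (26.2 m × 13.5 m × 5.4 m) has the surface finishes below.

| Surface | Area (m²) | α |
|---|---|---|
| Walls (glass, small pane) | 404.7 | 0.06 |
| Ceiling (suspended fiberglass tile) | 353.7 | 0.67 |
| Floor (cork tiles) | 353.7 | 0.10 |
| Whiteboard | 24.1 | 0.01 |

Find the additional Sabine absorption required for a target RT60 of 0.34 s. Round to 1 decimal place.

607.6 sabins

A₁ = Σ Sᵢαᵢ = 404.7×0.06 + 353.7×0.67 + 353.7×0.10 + 24.1×0.01 = 296.872 sabins.
For T = 0.34 s, need A₂ = 0.161·V/T = 0.161·1909.98/0.34 = 904.432 sabins.
Shortfall: 904.432 − 296.872 = 607.6 sabins.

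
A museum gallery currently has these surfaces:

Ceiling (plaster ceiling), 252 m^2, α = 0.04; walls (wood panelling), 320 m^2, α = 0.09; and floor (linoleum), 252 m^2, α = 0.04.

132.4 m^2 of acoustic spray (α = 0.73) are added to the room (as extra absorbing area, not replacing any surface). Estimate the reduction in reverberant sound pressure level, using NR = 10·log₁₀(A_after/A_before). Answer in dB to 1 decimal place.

4.7 dB

Total absorption A_before = 252·0.04 + 320·0.09 + 252·0.04
  = 10.080 + 28.800 + 10.080 = 48.960 m^2 sabins.
Treatment contributes 132.4·0.73 = 96.652 sabins.
A_after = 48.960 + 96.652 = 145.612 sabins.
Reduction = 10 log₁₀(A_after/A_before) = 10 log₁₀(2.9741) = 4.7 dB.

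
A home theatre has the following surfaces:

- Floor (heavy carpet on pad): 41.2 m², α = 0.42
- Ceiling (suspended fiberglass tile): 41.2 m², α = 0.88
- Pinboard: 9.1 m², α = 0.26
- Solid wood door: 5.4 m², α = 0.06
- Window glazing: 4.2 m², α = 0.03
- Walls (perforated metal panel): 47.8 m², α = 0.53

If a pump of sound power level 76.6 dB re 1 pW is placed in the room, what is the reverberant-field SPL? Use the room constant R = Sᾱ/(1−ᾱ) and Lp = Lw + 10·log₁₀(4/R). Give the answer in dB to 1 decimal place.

60.0 dB

A = 81.710 sabins; S = 148.9 m².
ᾱ = 0.5488, so room constant R = A/(1−ᾱ) = 181.095 m².
Lp = 76.6 + 10·log₁₀(4/181.095) = 76.6 + (-16.56) = 60.0 dB.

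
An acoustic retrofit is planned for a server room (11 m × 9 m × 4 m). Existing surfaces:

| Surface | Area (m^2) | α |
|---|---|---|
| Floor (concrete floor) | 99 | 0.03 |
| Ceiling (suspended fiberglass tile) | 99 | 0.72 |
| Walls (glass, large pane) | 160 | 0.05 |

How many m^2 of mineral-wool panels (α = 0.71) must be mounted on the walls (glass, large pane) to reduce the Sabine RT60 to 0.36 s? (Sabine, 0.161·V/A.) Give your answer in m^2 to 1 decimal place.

Summing Sᵢαᵢ: 2.970 + 71.280 + 8.000 → A₁ = 82.250 sabins.
V = 396 m³. Target absorption A₂ = 0.161 × 396 / 0.36 = 177.100 sabins.
ΔA needed = 177.100 − 82.250 = 94.850 sabins.
Each m^2 of panel replacing the walls (glass, large pane) adds (0.71 − 0.05) = 0.66 sabins.
Panel area = 94.850 / 0.66 = 143.7 m^2.

143.7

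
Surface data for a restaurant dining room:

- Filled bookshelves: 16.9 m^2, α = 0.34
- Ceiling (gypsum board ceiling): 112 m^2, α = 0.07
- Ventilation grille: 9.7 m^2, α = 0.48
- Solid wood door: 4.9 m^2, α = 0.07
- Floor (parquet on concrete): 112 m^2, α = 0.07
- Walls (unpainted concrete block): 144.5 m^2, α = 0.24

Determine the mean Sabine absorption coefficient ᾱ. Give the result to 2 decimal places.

0.15

Total surface area S = 400.0 m^2.
Σ(Sᵢαᵢ) = 16.9·0.34 + 112·0.07 + 9.7·0.48 + 4.9·0.07 + 112·0.07 + 144.5·0.24 = 61.105.
ᾱ = A/S = 0.15.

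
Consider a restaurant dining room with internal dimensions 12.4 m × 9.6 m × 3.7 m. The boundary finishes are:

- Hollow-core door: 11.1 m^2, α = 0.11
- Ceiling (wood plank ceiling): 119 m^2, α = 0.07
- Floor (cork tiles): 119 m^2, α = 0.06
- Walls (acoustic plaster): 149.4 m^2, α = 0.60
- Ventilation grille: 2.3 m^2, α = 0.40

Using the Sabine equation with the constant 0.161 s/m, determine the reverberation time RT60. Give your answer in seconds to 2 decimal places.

A = Σ Sᵢαᵢ = 11.1*0.11 + 119*0.07 + 119*0.06 + 149.4*0.60 + 2.3*0.40 = 107.251 sabins.
Volume V = 12.4 × 9.6 × 3.7 = 440.448 m³.
Sabine: RT60 = 0.161 × 440.448 / 107.251 = 0.66 s.

0.66 s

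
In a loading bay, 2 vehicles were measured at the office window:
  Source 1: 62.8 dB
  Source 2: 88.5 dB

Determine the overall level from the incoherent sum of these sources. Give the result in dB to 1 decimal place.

Σ 10^(Lᵢ/10) = 7.099e+08.
Back to dB: 10·log₁₀ Σ = 88.5 dB.

88.5 dB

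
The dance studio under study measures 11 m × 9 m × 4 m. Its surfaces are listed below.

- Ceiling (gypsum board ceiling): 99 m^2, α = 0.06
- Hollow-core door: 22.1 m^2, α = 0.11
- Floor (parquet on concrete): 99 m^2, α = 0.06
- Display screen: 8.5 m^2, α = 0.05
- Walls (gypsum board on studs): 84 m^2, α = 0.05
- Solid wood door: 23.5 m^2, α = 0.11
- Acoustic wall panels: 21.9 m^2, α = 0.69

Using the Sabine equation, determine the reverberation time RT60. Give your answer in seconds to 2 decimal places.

Equivalent absorption area: A = 99×0.06 + 22.1×0.11 + 99×0.06 + 8.5×0.05 + 84×0.05 + 23.5×0.11 + 21.9×0.69 = 36.632 m^2.
V = 11·9·4 = 396 m³.
RT60 = 0.161 · V / A = 0.161 × 396 / 36.632 = 1.74 s.

1.74 s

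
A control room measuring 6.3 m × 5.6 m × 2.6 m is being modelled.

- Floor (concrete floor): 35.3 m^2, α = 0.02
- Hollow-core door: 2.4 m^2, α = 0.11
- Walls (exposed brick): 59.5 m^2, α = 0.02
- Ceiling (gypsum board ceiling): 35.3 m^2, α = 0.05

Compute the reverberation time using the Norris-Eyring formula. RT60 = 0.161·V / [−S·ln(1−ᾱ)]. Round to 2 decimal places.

3.71 s

S = Σ Sᵢ = 132.5 m^2.
Σ(Sᵢαᵢ) = 35.3·0.02 + 2.4·0.11 + 59.5·0.02 + 35.3·0.05 = 3.925.
Mean coefficient ᾱ = A/S = 0.0296.
−S·ln(1−ᾱ) = −132.5 × ln(1 − 0.0296) = 3.981.
V = 6.3 × 5.6 × 2.6 = 91.728 m³.
T = 0.161·V/[−S·ln(1−ᾱ)] = 0.161·91.728/3.981 = 3.71 s.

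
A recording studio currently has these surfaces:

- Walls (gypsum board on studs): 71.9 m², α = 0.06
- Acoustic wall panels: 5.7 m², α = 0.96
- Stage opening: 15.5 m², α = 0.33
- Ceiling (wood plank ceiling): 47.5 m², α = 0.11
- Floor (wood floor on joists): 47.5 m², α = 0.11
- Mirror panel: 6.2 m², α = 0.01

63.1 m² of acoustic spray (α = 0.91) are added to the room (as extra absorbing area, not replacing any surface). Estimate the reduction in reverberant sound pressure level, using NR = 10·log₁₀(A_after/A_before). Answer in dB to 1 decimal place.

Total absorption A_before = 71.9·0.06 + 5.7·0.96 + 15.5·0.33 + 47.5·0.11 + 47.5·0.11 + 6.2·0.01
  = 4.314 + 5.472 + 5.115 + 5.225 + 5.225 + 0.062 = 25.413 m² sabins.
Added absorption = 63.1 × 0.91 = 57.421 sabins.
A_after = 25.413 + 57.421 = 82.834 sabins.
Reduction = 10 log₁₀(A_after/A_before) = 10 log₁₀(3.2595) = 5.1 dB.

5.1 dB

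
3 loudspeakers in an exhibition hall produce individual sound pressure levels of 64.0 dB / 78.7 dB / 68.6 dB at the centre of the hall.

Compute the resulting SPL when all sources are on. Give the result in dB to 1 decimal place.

Σ 10^(Lᵢ/10) = 8.389e+07.
Combined level = 10 log₁₀(8.389e+07) = 79.2 dB.

79.2 dB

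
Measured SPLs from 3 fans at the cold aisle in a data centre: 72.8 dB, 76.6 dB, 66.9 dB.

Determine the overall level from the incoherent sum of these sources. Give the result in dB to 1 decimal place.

78.4 dB

Sum in the linear (power) domain: Σ 10^(Lᵢ/10) = 10^(72.8/10) + 10^(76.6/10) + 10^(66.9/10) = 6.966e+07.
Combined level = 10 log₁₀(6.966e+07) = 78.4 dB.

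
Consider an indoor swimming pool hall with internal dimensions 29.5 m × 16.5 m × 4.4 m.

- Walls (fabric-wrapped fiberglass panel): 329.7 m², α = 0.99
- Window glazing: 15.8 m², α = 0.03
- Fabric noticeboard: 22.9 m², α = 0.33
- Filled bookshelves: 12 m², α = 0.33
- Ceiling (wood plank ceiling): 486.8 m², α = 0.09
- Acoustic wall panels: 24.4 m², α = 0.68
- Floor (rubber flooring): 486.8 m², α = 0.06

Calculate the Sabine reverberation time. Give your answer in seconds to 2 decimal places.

Equivalent absorption area: A = 329.7×0.99 + 15.8×0.03 + 22.9×0.33 + 12×0.33 + 486.8×0.09 + 24.4×0.68 + 486.8×0.06 = 428.006 m².
Volume V = 29.5 × 16.5 × 4.4 = 2141.7 m³.
T = 0.161 V/A = 0.161·2141.7/428.006 = 0.81 s.

0.81 sec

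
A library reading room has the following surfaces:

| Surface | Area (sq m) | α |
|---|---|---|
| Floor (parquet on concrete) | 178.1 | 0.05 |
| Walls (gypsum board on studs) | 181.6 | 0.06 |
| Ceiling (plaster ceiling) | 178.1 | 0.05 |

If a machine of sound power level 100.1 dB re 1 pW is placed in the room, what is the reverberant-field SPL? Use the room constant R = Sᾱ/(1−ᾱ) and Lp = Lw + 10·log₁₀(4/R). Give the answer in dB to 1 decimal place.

91.3 dB

A = 28.706 sabins; S = 537.8 sq m.
ᾱ = 0.0534, so room constant R = A/(1−ᾱ) = 30.325 sq m.
Lp = Lw + 10 log₁₀(4/R) = 100.1 -8.80 = 91.3 dB.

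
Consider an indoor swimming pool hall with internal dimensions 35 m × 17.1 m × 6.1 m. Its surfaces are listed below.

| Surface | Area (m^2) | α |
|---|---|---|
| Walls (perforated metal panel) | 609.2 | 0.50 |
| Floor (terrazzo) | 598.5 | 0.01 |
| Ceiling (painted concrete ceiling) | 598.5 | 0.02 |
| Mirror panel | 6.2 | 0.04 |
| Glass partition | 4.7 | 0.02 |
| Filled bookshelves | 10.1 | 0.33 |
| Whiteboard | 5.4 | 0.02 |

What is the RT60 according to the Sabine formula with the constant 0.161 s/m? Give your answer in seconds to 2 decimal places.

1.80 s

Total absorption A = 609.2*0.50 + 598.5*0.01 + 598.5*0.02 + 6.2*0.04 + 4.7*0.02 + 10.1*0.33 + 5.4*0.02
  = 304.600 + 5.985 + 11.970 + 0.248 + 0.094 + 3.333 + 0.108 = 326.338 m^2 sabins.
V = 35·17.1·6.1 = 3650.85 m³.
T = 0.161 V/A = 0.161·3650.85/326.338 = 1.80 s.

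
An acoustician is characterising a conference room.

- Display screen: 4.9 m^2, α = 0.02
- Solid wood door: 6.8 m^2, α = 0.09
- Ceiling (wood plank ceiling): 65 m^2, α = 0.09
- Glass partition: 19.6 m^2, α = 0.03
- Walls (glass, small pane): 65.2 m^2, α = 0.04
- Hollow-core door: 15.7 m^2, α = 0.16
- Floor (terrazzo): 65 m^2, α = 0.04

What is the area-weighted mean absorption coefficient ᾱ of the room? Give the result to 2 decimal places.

S = Σ Sᵢ = 4.9 + 6.8 + 65 + 19.6 + 65.2 + 15.7 + 65 = 242.2 m^2.
Weighted sum Σ Sα = 14.868.
ᾱ = A/S = 0.06.

0.06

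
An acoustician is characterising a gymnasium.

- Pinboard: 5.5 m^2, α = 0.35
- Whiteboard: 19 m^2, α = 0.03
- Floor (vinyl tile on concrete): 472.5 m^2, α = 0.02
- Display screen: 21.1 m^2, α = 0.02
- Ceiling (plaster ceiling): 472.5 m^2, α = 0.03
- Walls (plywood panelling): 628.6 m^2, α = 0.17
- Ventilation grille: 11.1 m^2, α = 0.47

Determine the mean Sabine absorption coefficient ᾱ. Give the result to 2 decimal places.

S = Σ Sᵢ = 5.5 + 19 + 472.5 + 21.1 + 472.5 + 628.6 + 11.1 = 1630.3 m^2.
Σ(Sᵢαᵢ) = 5.5·0.35 + 19·0.03 + 472.5·0.02 + 21.1·0.02 + 472.5·0.03 + 628.6·0.17 + 11.1·0.47 = 138.621.
ᾱ = A/S = 0.09.

0.09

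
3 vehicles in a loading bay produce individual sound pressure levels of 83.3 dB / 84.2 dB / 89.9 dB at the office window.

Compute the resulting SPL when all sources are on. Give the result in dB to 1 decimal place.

91.6 dB

Σ 10^(Lᵢ/10) = 1.454e+09.
Combined level = 10 log₁₀(1.454e+09) = 91.6 dB.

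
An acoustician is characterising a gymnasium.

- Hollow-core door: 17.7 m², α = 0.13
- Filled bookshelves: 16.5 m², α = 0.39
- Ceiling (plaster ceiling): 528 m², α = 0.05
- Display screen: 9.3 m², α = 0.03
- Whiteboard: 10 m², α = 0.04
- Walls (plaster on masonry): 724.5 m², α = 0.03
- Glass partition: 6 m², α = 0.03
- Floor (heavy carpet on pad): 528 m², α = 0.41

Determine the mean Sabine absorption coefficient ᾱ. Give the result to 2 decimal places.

S = Σ Sᵢ = 17.7 + 16.5 + 528 + 9.3 + 10 + 724.5 + 6 + 528 = 1840.0 m².
A = 17.7·0.13 + 16.5·0.39 + 528·0.05 + 9.3·0.03 + 10·0.04 + 724.5·0.03 + 6·0.03 + 528·0.41 = 274.210 sabins.
ᾱ = A/S = 0.15.

0.15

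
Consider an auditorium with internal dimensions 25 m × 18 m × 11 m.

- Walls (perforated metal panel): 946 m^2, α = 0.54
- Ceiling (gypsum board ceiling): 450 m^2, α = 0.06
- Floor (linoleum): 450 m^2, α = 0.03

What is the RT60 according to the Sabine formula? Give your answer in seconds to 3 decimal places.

1.445 sec

Total absorption A = 946*0.54 + 450*0.06 + 450*0.03
  = 510.840 + 27.000 + 13.500 = 551.340 m^2 sabins.
Room volume: 4950 m³.
Sabine: RT60 = 0.161 × 4950 / 551.340 = 1.445 s.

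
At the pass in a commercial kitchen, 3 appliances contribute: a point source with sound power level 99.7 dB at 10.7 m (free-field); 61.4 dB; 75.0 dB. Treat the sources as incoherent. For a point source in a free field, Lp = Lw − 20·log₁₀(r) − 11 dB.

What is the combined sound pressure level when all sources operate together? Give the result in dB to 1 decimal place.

76.0 dB

Source at 10.7 m: Lp = 99.7 − 20·log₁₀(10.7) − 11 = 68.1 dB.
Sum in the linear (power) domain: Σ 10^(Lᵢ/10) = 10^(68.1/10) + 10^(61.4/10) + 10^(75.0/10) = 3.946e+07.
Back to dB: 10·log₁₀ Σ = 76.0 dB.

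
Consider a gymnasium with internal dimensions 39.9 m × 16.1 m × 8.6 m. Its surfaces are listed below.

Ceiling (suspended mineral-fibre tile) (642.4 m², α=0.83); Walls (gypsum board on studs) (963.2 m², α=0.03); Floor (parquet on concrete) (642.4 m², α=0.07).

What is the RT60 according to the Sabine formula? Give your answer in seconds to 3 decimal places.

Total absorption A = 642.4·0.83 + 963.2·0.03 + 642.4·0.07
  = 533.192 + 28.896 + 44.968 = 607.056 m² sabins.
Room volume: 5524.554 m³.
Sabine: RT60 = 0.161 × 5524.554 / 607.056 = 1.465 s.

1.465 seconds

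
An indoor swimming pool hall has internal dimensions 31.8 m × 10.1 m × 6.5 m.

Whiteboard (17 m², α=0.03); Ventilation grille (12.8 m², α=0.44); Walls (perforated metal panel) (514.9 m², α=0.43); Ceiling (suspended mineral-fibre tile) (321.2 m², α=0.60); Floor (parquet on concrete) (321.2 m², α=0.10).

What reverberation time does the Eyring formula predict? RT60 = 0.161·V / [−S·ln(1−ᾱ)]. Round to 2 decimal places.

0.59 s

Total surface area S = 17 + 12.8 + 514.9 + 321.2 + 321.2 = 1187.1 m².
Σ(Sᵢαᵢ) = 17×0.03 + 12.8×0.44 + 514.9×0.43 + 321.2×0.60 + 321.2×0.10 = 452.389.
Mean coefficient ᾱ = A/S = 0.3811.
−S·ln(1−ᾱ) = −1187.1 × ln(1 − 0.3811) = 569.584.
V = 31.8 × 10.1 × 6.5 = 2087.67 m³.
T = 0.161·V/[−S·ln(1−ᾱ)] = 0.161·2087.67/569.584 = 0.59 s.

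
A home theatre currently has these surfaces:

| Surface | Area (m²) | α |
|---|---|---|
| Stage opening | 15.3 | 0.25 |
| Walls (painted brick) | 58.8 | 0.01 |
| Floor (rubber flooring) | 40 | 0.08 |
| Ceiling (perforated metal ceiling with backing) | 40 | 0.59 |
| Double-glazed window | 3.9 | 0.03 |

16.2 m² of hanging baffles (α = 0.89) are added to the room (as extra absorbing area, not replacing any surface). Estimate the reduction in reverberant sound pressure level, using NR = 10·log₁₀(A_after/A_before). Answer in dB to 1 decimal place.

A_before = Σ Sᵢαᵢ = 15.3·0.25 + 58.8·0.01 + 40·0.08 + 40·0.59 + 3.9·0.03 = 31.330 sabins.
Treatment contributes 16.2·0.89 = 14.418 sabins.
New total A_after = 45.748 sabins.
NR = 10·log₁₀(45.748/31.330) = 1.6 dB.

1.6 dB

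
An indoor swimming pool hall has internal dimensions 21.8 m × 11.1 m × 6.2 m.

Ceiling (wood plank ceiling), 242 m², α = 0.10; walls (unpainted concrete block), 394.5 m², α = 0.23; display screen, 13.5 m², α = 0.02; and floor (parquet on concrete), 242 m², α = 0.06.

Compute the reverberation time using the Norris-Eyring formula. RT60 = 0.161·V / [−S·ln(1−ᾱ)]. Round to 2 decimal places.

1.72 s

S = Σ Sᵢ = 892.0 m².
Σ(Sᵢαᵢ) = 242×0.10 + 394.5×0.23 + 13.5×0.02 + 242×0.06 = 129.725.
ᾱ = 129.725 / 892.0 = 0.1454.
−S·ln(1−ᾱ) = −892.0 × ln(1 − 0.1454) = 140.153.
V = 21.8 × 11.1 × 6.2 = 1500.276 m³.
T = 0.161·V/[−S·ln(1−ᾱ)] = 0.161·1500.276/140.153 = 1.72 s.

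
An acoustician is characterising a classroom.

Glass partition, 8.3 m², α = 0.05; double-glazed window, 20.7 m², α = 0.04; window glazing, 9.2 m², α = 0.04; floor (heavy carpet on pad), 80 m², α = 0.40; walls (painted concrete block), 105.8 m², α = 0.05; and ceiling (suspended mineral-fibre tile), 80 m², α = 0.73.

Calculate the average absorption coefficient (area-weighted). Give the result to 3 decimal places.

0.320

S = Σ Sᵢ = 8.3 + 20.7 + 9.2 + 80 + 105.8 + 80 = 304.0 m².
A = 8.3·0.05 + 20.7·0.04 + 9.2·0.04 + 80·0.40 + 105.8·0.05 + 80·0.73 = 97.301 sabins.
ᾱ = A/S = 0.320.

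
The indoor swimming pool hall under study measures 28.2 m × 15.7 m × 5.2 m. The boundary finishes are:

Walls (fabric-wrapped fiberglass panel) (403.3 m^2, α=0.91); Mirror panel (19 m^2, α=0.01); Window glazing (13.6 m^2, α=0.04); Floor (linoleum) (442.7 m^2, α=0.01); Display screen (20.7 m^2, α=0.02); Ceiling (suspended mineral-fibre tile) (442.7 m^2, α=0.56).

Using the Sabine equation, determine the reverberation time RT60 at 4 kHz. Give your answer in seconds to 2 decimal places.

0.60 sec

Summing Sᵢαᵢ: 367.003 + 0.190 + 0.544 + 4.427 + 0.414 + 247.912 → A = 620.490 sabins.
Volume V = 28.2 × 15.7 × 5.2 = 2302.248 m³.
T = 0.161 V/A = 0.161·2302.248/620.490 = 0.60 s.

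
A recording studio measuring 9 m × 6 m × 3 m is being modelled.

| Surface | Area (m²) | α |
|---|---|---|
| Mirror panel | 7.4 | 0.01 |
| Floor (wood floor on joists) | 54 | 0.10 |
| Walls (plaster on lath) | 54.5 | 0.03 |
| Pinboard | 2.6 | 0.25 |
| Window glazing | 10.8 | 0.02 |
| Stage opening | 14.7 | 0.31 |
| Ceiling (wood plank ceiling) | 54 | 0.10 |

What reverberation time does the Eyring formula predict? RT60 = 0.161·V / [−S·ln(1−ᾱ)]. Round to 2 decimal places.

Total surface area S = 7.4 + 54 + 54.5 + 2.6 + 10.8 + 14.7 + 54 = 198.0 m².
Σ(Sᵢαᵢ) = 7.4·0.01 + 54·0.10 + 54.5·0.03 + 2.6·0.25 + 10.8·0.02 + 14.7·0.31 + 54·0.10 = 17.932.
Mean coefficient ᾱ = A/S = 0.0906.
Eyring denominator: −S ln(1−ᾱ) = 18.804.
V = 9 × 6 × 3 = 162 m³.
RT60 = 0.161 × 162 / 18.804 = 1.39 s.

1.39 s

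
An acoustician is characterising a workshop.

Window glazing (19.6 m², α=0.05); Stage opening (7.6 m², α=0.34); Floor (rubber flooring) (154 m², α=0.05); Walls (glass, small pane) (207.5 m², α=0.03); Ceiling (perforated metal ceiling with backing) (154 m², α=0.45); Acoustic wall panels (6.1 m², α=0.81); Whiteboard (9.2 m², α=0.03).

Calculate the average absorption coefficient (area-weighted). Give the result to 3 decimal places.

0.165

Total surface area S = 558.0 m².
A = 19.6×0.05 + 7.6×0.34 + 154×0.05 + 207.5×0.03 + 154×0.45 + 6.1×0.81 + 9.2×0.03 = 92.006 sabins.
ᾱ = A/S = 0.165.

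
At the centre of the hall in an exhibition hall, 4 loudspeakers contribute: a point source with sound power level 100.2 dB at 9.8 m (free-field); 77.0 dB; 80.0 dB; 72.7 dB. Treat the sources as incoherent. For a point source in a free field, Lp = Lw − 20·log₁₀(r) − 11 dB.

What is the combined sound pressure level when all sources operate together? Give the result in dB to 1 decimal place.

82.5 dB

Source at 9.8 m: Lp = 100.2 − 20·log₁₀(9.8) − 11 = 69.4 dB.
Converting to relative power and adding: 10^(69.4/10) + 10^(77.0/10) + 10^(80.0/10) + 10^(72.7/10) = 1.774e+08.
L_total = 10·log₁₀(1.774e+08) = 82.5 dB.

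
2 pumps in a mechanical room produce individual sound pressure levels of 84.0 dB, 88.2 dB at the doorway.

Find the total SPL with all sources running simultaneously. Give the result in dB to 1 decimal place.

Sum in the linear (power) domain: Σ 10^(Lᵢ/10) = 10^(84.0/10) + 10^(88.2/10) = 9.119e+08.
Combined level = 10 log₁₀(9.119e+08) = 89.6 dB.

89.6 dB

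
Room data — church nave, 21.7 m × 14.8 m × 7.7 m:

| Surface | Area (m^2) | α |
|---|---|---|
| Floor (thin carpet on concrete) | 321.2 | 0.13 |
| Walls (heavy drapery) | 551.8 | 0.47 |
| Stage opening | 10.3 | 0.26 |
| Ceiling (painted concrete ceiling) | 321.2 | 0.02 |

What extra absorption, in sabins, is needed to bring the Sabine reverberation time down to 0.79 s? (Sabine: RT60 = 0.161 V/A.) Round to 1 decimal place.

A₁ = Σ Sᵢαᵢ = 321.2·0.13 + 551.8·0.47 + 10.3·0.26 + 321.2·0.02 = 310.204 sabins.
V = 2472.932 m³. Required absorption A₂ = 0.161 × 2472.932 / 0.79 = 503.977 sabins.
Additional absorption ΔA = 503.977 − 310.204 = 193.8 sabins.

193.8 sabins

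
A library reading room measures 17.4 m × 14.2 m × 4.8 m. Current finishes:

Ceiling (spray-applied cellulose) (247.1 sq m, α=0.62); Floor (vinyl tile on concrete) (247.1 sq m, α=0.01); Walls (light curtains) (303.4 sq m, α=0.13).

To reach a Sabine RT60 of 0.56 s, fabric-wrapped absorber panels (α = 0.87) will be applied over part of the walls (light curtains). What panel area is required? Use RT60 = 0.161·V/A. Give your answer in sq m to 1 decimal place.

Equivalent absorption area: A₁ = 247.1*0.62 + 247.1*0.01 + 303.4*0.13 = 195.115 sq m.
Required A₂ = 0.161·1185.984/0.56 = 340.970 sabins.
ΔA needed = 340.970 − 195.115 = 145.855 sabins.
Net gain per sq m: Δα = 0.87 − 0.13 = 0.74.
Area = ΔA/Δα = 145.855/0.74 = 197.1 sq m.

197.1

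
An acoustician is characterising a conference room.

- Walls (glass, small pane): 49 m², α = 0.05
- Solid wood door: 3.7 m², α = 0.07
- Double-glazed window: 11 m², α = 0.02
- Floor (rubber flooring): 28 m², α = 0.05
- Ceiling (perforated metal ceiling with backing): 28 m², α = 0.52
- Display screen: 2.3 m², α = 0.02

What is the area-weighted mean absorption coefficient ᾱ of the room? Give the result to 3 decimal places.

Total surface area S = 122.0 m².
Weighted sum Σ Sα = 18.935.
ᾱ = 18.935 / 122.0 = 0.155.

0.155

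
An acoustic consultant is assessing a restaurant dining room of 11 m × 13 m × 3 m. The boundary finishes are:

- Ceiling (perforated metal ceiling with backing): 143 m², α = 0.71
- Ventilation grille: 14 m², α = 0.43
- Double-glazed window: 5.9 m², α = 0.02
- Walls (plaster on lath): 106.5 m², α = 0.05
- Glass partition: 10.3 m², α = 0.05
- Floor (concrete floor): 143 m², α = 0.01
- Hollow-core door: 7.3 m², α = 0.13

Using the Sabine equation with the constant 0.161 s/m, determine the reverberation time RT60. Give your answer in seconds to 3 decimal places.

0.596 sec

Equivalent absorption area: A = 143·0.71 + 14·0.43 + 5.9·0.02 + 106.5·0.05 + 10.3·0.05 + 143·0.01 + 7.3·0.13 = 115.887 m².
Volume V = 11 × 13 × 3 = 429 m³.
T = 0.161 V/A = 0.161·429/115.887 = 0.596 s.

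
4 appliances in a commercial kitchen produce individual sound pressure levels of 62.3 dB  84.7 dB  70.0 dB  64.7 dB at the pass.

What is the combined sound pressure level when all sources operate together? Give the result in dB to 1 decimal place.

Converting to relative power and adding: 10^(62.3/10) + 10^(84.7/10) + 10^(70.0/10) + 10^(64.7/10) = 3.098e+08.
L_total = 10·log₁₀(3.098e+08) = 84.9 dB.

84.9 dB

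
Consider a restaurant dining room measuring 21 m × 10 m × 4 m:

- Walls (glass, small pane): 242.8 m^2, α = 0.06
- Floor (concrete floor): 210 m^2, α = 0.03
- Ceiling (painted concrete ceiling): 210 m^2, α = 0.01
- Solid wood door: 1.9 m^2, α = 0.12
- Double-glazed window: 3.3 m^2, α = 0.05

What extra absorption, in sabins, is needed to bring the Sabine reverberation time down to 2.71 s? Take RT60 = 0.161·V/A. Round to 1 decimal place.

26.5 sabins

Equivalent absorption area: A₁ = 242.8×0.06 + 210×0.03 + 210×0.01 + 1.9×0.12 + 3.3×0.05 = 23.361 m^2.
V = 840 m³. Required absorption A₂ = 0.161 × 840 / 2.71 = 49.904 sabins.
Additional absorption ΔA = 49.904 − 23.361 = 26.5 sabins.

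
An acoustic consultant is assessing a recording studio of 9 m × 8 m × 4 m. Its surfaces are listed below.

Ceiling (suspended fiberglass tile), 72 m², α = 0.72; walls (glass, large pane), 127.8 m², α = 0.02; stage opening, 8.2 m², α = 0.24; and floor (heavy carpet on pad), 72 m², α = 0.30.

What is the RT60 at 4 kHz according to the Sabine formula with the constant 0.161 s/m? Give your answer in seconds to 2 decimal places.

Equivalent absorption area: A = 72*0.72 + 127.8*0.02 + 8.2*0.24 + 72*0.30 = 77.964 m².
V = 9·8·4 = 288 m³.
T = 0.161 V/A = 0.161·288/77.964 = 0.59 s.

0.59 s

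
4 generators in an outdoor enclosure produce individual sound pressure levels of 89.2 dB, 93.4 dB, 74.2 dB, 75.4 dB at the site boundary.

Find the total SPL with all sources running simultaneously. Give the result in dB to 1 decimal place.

Sum in the linear (power) domain: Σ 10^(Lᵢ/10) = 10^(89.2/10) + 10^(93.4/10) + 10^(74.2/10) + 10^(75.4/10) = 3.081e+09.
L_total = 10·log₁₀(3.081e+09) = 94.9 dB.

94.9 dB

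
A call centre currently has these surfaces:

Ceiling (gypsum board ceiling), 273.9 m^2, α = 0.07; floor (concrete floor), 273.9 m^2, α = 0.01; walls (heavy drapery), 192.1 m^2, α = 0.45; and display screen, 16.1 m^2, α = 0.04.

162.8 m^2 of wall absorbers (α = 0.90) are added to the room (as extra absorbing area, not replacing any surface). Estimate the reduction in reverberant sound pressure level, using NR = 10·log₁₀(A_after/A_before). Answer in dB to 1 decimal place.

3.7 dB

Total absorption A_before = 273.9·0.07 + 273.9·0.01 + 192.1·0.45 + 16.1·0.04
  = 19.173 + 2.739 + 86.445 + 0.644 = 109.001 m^2 sabins.
Treatment contributes 162.8·0.90 = 146.520 sabins.
New total A_after = 255.521 sabins.
Reduction = 10 log₁₀(A_after/A_before) = 10 log₁₀(2.3442) = 3.7 dB.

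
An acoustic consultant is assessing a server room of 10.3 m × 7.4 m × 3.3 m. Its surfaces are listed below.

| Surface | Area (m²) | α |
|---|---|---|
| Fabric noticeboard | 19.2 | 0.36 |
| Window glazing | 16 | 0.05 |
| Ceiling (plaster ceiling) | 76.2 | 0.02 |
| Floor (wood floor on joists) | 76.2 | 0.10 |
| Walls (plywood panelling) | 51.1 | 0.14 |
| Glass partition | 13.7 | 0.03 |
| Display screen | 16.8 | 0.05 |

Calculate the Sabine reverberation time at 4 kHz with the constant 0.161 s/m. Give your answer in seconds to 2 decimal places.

Total absorption A = 19.2*0.36 + 16*0.05 + 76.2*0.02 + 76.2*0.10 + 51.1*0.14 + 13.7*0.03 + 16.8*0.05
  = 6.912 + 0.800 + 1.524 + 7.620 + 7.154 + 0.411 + 0.840 = 25.261 m² sabins.
V = 10.3·7.4·3.3 = 251.526 m³.
T = 0.161 V/A = 0.161·251.526/25.261 = 1.60 s.

1.60 s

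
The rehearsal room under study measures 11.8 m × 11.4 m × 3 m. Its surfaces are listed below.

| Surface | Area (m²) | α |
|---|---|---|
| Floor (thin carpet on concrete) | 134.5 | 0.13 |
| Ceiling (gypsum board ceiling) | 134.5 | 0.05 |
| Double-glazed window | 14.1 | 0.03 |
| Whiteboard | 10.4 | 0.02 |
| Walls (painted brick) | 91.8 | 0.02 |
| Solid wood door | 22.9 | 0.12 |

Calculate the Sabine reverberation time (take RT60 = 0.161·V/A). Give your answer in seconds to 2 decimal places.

A = Σ Sᵢαᵢ = 134.5*0.13 + 134.5*0.05 + 14.1*0.03 + 10.4*0.02 + 91.8*0.02 + 22.9*0.12 = 29.425 sabins.
V = 11.8·11.4·3 = 403.56 m³.
T = 0.161 V/A = 0.161·403.56/29.425 = 2.21 s.

2.21 s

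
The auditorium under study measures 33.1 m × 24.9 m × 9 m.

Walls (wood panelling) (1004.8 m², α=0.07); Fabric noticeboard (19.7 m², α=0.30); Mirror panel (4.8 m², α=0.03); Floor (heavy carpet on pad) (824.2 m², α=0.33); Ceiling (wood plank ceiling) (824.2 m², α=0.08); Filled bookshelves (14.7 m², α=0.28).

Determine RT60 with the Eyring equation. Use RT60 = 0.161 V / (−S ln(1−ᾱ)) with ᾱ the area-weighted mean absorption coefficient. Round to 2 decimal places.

S = Σ Sᵢ = 2692.4 m².
Absorption A = 1004.8×0.07 + 19.7×0.30 + 4.8×0.03 + 824.2×0.33 + 824.2×0.08 + 14.7×0.28 = 418.428 sabins.
ᾱ = 418.428 / 2692.4 = 0.1554.
Eyring denominator: −S ln(1−ᾱ) = 454.725.
V = 33.1 × 24.9 × 9 = 7417.71 m³.
T = 0.161·V/[−S·ln(1−ᾱ)] = 0.161·7417.71/454.725 = 2.63 s.

2.63 s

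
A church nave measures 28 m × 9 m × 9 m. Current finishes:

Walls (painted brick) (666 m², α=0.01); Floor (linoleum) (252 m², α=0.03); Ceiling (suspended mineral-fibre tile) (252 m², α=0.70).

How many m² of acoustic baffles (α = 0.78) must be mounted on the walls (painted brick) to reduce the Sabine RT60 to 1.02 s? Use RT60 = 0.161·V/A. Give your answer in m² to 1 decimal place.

217.4

A₁ = Σ Sᵢαᵢ = 666×0.01 + 252×0.03 + 252×0.70 = 190.620 sabins.
Required A₂ = 0.161·2268/1.02 = 357.988 sabins.
Absorption to add: 357.988 − 190.620 = 167.368 sabins.
Net gain per m²: Δα = 0.78 − 0.01 = 0.77.
Panel area = 167.368 / 0.77 = 217.4 m².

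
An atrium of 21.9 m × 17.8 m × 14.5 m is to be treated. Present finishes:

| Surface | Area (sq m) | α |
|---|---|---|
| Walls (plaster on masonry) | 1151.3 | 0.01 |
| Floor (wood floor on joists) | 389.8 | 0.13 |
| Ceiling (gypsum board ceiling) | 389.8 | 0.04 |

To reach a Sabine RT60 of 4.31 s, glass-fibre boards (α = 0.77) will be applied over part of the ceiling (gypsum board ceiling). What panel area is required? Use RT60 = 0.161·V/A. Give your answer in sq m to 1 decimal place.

Equivalent absorption area: A₁ = 1151.3*0.01 + 389.8*0.13 + 389.8*0.04 = 77.779 sq m.
V = 5652.39 m³. Target absorption A₂ = 0.161 × 5652.39 / 4.31 = 211.145 sabins.
ΔA needed = 211.145 − 77.779 = 133.366 sabins.
Net gain per sq m: Δα = 0.77 − 0.04 = 0.73.
Area = ΔA/Δα = 133.366/0.73 = 182.7 sq m.

182.7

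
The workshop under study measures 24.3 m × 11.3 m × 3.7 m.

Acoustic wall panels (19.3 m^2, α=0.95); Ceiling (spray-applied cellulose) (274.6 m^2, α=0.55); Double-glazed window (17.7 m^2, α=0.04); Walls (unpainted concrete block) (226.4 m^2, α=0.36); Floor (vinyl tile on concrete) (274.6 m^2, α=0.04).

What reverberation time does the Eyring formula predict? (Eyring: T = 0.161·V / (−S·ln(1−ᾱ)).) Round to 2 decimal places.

0.52 sec

Total surface area S = 19.3 + 274.6 + 17.7 + 226.4 + 274.6 = 812.6 m^2.
Σ(Sᵢαᵢ) = 19.3·0.95 + 274.6·0.55 + 17.7·0.04 + 226.4·0.36 + 274.6·0.04 = 262.561.
ᾱ = 262.561 / 812.6 = 0.3231.
Eyring denominator: −S ln(1−ᾱ) = 317.102.
V = 24.3 × 11.3 × 3.7 = 1015.983 m³.
T = 0.161·V/[−S·ln(1−ᾱ)] = 0.161·1015.983/317.102 = 0.52 s.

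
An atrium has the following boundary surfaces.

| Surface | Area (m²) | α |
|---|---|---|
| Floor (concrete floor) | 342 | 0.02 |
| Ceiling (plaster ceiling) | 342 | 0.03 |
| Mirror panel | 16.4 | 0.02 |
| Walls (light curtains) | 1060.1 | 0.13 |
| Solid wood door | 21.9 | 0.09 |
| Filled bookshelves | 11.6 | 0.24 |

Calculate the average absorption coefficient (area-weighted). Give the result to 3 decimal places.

Total surface area S = 1794.0 m².
A = 342×0.02 + 342×0.03 + 16.4×0.02 + 1060.1×0.13 + 21.9×0.09 + 11.6×0.24 = 159.996 sabins.
ᾱ = A/S = 0.089.

0.089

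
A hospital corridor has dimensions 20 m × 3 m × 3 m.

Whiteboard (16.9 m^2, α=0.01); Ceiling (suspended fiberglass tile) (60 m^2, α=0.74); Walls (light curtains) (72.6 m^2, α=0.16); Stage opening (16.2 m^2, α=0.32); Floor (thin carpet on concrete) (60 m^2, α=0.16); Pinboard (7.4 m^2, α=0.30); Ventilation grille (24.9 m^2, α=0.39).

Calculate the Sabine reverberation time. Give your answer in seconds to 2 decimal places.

Summing Sᵢαᵢ: 0.169 + 44.400 + 11.616 + 5.184 + 9.600 + 2.220 + 9.711 → A = 82.900 sabins.
Room volume: 180 m³.
RT60 = 0.161 · V / A = 0.161 × 180 / 82.900 = 0.35 s.

0.35 seconds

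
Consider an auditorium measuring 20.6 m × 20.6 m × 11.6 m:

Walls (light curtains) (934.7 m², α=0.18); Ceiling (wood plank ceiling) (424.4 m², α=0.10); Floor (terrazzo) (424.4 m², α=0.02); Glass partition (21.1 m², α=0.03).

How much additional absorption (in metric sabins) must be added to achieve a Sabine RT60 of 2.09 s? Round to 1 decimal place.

159.4 sabins

Summing Sᵢαᵢ: 168.246 + 42.440 + 8.488 + 0.633 → A₁ = 219.807 sabins.
V = 4922.576 m³. Required absorption A₂ = 0.161 × 4922.576 / 2.09 = 379.203 sabins.
ΔA = A₂ − A₁ = 379.203 − 219.807 = 159.4 sabins.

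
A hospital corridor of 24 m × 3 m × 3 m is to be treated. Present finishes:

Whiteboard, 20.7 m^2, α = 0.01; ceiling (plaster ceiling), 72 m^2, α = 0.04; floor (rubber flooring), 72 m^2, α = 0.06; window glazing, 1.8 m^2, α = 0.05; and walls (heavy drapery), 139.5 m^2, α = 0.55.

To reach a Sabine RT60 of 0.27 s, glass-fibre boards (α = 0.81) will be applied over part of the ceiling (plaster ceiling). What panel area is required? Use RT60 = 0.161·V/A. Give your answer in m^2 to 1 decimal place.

Equivalent absorption area: A₁ = 20.7×0.01 + 72×0.04 + 72×0.06 + 1.8×0.05 + 139.5×0.55 = 84.222 m^2.
Required A₂ = 0.161·216/0.27 = 128.800 sabins.
Absorption to add: 128.800 − 84.222 = 44.578 sabins.
Net gain per m^2: Δα = 0.81 − 0.04 = 0.77.
Area = ΔA/Δα = 44.578/0.77 = 57.9 m^2.

57.9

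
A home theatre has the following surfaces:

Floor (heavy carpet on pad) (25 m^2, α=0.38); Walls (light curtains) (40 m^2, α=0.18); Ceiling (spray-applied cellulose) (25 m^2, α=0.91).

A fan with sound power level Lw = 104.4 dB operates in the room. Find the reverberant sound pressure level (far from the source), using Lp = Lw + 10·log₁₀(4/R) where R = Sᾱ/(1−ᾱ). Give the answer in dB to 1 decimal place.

92.0 dB

Σ(Sᵢαᵢ) = 25·0.38 + 40·0.18 + 25·0.91 = 39.450; total area S = 90.0 m^2.
ᾱ = 39.450/90.0 = 0.4383; R = Sᾱ/(1−ᾱ) = 39.450/(1−0.4383) = 70.233 m^2.
Lp = 104.4 + 10·log₁₀(4/70.233) = 104.4 + (-12.44) = 92.0 dB.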